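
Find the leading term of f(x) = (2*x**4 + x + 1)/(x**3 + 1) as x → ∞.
2*x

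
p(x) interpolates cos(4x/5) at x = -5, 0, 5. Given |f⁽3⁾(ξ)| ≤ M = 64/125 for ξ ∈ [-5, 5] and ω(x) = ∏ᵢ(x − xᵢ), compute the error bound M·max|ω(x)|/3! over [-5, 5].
64*sqrt(3)/27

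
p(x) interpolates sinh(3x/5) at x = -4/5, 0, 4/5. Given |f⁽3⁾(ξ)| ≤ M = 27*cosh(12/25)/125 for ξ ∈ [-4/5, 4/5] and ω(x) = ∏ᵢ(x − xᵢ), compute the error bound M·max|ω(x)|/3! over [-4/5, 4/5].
64*sqrt(3)*cosh(12/25)/15625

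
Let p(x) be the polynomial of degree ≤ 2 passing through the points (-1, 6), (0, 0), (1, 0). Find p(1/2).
-3/4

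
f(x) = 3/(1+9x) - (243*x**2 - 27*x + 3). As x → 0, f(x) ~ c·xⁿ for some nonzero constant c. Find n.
3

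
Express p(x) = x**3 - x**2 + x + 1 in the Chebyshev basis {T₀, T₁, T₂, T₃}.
(1/2)T₀ + (7/4)T₁ + (-1/2)T₂ + (1/4)T₃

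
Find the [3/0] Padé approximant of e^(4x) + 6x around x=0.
32*x**3/3 + 8*x**2 + 10*x + 1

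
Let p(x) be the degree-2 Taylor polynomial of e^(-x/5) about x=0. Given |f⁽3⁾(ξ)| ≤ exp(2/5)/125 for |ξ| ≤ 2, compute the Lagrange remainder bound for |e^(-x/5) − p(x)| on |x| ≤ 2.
4*exp(2/5)/375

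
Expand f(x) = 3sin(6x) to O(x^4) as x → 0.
18*x - 108*x**3 + O(x**4)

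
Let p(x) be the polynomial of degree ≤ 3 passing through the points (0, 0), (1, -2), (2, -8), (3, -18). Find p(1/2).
-1/2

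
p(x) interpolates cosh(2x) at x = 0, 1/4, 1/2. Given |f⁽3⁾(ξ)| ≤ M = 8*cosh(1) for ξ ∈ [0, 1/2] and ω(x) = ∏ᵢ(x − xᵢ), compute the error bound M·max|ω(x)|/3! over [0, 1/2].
sqrt(3)*cosh(1)/216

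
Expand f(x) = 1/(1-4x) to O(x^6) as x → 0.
1 + 4*x + 16*x**2 + 64*x**3 + 256*x**4 + 1024*x**5 + O(x**6)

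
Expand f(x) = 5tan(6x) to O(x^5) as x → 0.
30*x + 360*x**3 + O(x**5)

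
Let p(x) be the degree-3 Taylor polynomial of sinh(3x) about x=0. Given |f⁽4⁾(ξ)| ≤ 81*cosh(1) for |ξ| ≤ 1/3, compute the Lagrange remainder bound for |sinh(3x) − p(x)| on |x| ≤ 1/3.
cosh(1)/24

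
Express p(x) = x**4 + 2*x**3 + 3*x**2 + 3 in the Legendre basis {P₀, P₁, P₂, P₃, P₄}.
(21/5)P₀ + (6/5)P₁ + (18/7)P₂ + (4/5)P₃ + (8/35)P₄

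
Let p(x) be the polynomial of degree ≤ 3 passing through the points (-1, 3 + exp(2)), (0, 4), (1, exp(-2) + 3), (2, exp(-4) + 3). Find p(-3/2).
(-5 + 21*exp(2) + (13 + 35*exp(2))*exp(4))*exp(-4)/16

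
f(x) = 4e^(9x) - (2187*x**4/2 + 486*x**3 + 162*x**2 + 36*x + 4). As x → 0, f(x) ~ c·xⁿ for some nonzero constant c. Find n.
5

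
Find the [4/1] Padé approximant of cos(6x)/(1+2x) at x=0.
(54*x**4 - 18*x**2 + 1)/(2*x + 1)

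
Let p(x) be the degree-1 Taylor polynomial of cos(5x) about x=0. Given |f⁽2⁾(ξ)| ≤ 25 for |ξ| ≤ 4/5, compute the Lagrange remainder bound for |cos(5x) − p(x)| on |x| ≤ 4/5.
8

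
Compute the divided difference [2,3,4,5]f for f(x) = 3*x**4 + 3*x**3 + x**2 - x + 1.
45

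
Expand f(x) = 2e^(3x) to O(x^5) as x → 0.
2 + 6*x + 9*x**2 + 9*x**3 + 27*x**4/4 + O(x**5)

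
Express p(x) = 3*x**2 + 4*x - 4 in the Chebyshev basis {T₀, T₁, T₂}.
(-5/2)T₀ + (4)T₁ + (3/2)T₂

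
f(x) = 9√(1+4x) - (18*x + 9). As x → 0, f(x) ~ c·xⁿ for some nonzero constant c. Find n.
2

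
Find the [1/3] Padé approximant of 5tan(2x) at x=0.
10*x/(1 - 4*x**2/3)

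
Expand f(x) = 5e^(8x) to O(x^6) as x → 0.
5 + 40*x + 160*x**2 + 1280*x**3/3 + 2560*x**4/3 + 4096*x**5/3 + O(x**6)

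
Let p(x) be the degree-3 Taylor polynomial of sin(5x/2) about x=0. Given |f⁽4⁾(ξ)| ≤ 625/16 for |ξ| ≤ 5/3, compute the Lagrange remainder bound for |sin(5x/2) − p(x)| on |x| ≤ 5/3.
390625/31104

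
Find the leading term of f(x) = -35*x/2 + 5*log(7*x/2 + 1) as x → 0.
-245*x**2/8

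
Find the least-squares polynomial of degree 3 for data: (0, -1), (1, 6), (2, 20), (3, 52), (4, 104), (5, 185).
-109/126 + (3019/756)x + (319/252)x² + (29/27)x³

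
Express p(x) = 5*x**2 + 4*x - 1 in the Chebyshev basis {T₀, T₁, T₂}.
(3/2)T₀ + (4)T₁ + (5/2)T₂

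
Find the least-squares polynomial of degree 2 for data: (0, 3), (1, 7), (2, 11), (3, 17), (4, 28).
122/35 + (10/7)x + (8/7)x²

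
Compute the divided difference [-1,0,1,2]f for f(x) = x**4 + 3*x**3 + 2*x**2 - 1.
5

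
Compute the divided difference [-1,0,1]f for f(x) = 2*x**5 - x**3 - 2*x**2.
-2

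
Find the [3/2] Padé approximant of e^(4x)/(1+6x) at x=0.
(4288*x**3/1455 + 1992*x**2/485 + 294*x/97 + 1)/(-2828*x**2/485 + 488*x/97 + 1)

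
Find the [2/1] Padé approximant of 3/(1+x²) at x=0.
3 - 3*x**2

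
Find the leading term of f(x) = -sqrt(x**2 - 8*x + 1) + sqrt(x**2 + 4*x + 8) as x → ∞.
6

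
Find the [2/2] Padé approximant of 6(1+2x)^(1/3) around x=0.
(56*x**2/9 + 14*x + 6)/(10*x**2/27 + 5*x/3 + 1)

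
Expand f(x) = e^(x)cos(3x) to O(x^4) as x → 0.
1 + x - 4*x**2 - 13*x**3/3 + O(x**4)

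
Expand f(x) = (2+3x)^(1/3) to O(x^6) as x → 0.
2**(1/3) + 2**(1/3)*x/2 - 2**(1/3)*x**2/4 + 5*2**(1/3)*x**3/24 - 5*2**(1/3)*x**4/24 + 11*2**(1/3)*x**5/48 + O(x**6)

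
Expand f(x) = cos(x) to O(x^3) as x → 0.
1 - x**2/2 + O(x**3)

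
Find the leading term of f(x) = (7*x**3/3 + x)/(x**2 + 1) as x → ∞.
7*x/3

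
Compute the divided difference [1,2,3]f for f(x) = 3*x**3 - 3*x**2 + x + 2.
15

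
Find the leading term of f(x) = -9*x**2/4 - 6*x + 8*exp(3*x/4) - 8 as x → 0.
9*x**3/16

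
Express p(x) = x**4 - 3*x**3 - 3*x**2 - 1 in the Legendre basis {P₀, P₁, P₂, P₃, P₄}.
(-9/5)P₀ + (-9/5)P₁ + (-10/7)P₂ + (-6/5)P₃ + (8/35)P₄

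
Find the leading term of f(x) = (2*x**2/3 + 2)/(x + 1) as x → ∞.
2*x/3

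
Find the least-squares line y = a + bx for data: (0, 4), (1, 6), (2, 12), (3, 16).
a = 16/5, b = 21/5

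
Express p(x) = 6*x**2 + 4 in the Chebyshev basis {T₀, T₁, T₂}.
(7)T₀ + (3)T₂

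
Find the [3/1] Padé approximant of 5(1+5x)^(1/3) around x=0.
(-625*x**3/81 + 125*x**2/9 + 25*x + 5)/(10*x/3 + 1)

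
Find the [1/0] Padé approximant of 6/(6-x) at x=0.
x/6 + 1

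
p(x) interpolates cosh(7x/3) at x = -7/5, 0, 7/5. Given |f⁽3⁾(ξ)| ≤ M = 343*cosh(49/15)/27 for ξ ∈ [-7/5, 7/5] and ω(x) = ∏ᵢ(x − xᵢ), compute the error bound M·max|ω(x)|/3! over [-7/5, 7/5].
117649*sqrt(3)*cosh(49/15)/91125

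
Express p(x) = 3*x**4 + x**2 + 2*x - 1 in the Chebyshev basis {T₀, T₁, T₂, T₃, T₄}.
(5/8)T₀ + (2)T₁ + (2)T₂ + (3/8)T₄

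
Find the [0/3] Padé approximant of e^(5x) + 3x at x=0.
1/(-1997*x**3/6 + 103*x**2/2 - 8*x + 1)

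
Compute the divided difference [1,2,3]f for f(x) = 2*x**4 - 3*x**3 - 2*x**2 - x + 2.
30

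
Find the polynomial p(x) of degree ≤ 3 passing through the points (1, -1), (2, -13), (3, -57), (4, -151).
-3*x**3 + 2*x**2 + 3*x - 3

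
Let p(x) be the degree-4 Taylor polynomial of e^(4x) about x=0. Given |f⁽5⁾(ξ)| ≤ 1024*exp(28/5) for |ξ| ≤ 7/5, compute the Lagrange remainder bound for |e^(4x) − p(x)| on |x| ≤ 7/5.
2151296*exp(28/5)/46875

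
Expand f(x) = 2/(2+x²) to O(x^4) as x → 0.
1 - x**2/2 + O(x**4)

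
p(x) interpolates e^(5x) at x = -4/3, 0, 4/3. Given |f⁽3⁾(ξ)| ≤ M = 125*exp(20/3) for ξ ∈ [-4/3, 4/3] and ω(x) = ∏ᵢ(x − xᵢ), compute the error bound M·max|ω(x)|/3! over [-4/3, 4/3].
8000*sqrt(3)*exp(20/3)/729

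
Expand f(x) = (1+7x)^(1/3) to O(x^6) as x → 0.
1 + 7*x/3 - 49*x**2/9 + 1715*x**3/81 - 24010*x**4/243 + 369754*x**5/729 + O(x**6)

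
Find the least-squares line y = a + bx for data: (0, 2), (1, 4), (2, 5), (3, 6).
a = 23/10, b = 13/10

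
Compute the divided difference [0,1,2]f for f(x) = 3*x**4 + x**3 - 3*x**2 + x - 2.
21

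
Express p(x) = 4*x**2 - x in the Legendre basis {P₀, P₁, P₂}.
(4/3)P₀ - P₁ + (8/3)P₂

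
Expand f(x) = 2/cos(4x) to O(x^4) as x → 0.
2 + 16*x**2 + O(x**4)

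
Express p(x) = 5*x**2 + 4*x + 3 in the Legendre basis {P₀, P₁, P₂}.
(14/3)P₀ + (4)P₁ + (10/3)P₂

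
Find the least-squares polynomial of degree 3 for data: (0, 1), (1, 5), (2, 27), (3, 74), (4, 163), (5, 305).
50/63 + (547/378)x + (89/63)x² + (113/54)x³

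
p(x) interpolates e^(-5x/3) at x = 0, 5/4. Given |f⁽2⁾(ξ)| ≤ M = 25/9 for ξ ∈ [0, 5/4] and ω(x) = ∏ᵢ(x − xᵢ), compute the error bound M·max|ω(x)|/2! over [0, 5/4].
625/1152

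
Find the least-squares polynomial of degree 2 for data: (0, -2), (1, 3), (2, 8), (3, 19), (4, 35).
-7/5 + x + (2)x²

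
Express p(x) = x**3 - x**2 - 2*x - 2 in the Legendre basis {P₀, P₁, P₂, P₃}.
(-7/3)P₀ + (-7/5)P₁ + (-2/3)P₂ + (2/5)P₃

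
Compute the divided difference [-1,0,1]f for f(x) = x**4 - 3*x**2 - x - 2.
-2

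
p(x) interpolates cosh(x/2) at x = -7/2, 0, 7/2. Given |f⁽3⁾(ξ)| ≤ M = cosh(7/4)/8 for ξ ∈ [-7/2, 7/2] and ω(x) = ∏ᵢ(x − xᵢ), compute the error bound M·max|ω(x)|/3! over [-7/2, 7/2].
343*sqrt(3)*cosh(7/4)/1728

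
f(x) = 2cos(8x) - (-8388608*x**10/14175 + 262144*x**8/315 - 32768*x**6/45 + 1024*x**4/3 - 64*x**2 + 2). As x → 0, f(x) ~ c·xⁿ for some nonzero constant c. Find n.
12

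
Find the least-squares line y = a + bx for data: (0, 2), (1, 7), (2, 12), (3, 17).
a = 2, b = 5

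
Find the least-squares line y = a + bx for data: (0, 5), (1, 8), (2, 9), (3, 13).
a = 5, b = 5/2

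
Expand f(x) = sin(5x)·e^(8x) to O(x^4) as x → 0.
5*x + 40*x**2 + 835*x**3/6 + O(x**4)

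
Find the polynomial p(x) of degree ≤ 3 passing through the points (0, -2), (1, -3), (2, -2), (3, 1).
x**2 - 2*x - 2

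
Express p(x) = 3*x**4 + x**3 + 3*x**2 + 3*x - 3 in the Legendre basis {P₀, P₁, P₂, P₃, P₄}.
(-7/5)P₀ + (18/5)P₁ + (26/7)P₂ + (2/5)P₃ + (24/35)P₄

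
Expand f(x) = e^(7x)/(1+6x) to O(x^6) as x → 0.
1 + x + 37*x**2/2 - 323*x**3/6 + 10153*x**4/24 - 287783*x**5/120 + O(x**6)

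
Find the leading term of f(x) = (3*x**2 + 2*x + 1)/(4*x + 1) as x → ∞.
3*x/4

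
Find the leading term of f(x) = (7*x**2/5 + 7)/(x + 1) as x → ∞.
7*x/5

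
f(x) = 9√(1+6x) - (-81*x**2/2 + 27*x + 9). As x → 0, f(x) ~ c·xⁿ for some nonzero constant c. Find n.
3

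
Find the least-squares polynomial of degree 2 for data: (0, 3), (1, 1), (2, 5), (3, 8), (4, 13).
86/35 + (-71/70)x + (13/14)x²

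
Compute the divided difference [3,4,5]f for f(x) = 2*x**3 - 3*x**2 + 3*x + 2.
21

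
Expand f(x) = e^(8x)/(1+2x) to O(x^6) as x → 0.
1 + 6*x + 20*x**2 + 136*x**3/3 + 80*x**4 + 1696*x**5/15 + O(x**6)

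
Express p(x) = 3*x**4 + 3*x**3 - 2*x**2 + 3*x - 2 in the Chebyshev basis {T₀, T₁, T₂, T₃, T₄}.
(-15/8)T₀ + (21/4)T₁ + (1/2)T₂ + (3/4)T₃ + (3/8)T₄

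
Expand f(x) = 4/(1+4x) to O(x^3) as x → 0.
4 - 16*x + 64*x**2 + O(x**3)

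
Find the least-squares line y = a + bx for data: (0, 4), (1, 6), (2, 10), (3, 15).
a = 16/5, b = 37/10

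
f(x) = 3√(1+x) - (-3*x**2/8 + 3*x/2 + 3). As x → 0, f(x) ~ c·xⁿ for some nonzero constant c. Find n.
3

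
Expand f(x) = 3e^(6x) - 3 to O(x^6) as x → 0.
18*x + 54*x**2 + 108*x**3 + 162*x**4 + 972*x**5/5 + O(x**6)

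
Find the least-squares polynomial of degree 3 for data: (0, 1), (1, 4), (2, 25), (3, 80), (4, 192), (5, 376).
41/42 + (241/252)x + (-37/42)x² + (113/36)x³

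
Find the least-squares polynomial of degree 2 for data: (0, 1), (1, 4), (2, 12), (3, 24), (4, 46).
7/5 - x + (3)x²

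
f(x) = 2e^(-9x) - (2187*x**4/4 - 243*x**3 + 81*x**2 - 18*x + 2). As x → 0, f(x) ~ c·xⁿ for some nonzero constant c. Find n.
5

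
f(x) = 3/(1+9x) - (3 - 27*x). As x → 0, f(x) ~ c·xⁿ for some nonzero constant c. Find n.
2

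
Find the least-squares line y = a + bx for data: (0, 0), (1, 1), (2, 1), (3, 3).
a = -1/10, b = 9/10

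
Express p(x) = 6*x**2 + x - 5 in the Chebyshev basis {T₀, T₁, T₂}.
(-2)T₀ + T₁ + (3)T₂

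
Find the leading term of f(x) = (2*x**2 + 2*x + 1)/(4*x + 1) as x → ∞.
x/2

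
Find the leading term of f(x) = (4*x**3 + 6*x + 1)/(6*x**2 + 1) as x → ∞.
2*x/3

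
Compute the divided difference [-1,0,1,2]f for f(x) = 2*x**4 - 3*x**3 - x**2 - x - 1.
1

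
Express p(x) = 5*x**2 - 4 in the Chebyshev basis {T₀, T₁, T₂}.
(-3/2)T₀ + (5/2)T₂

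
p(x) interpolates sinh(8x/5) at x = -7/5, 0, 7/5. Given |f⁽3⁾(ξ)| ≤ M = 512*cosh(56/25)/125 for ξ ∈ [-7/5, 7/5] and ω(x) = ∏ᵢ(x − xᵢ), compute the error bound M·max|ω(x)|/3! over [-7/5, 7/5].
175616*sqrt(3)*cosh(56/25)/421875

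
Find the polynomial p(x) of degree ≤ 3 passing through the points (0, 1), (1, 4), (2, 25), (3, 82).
3*x**3 + 1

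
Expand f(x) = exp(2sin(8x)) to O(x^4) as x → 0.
1 + 16*x + 128*x**2 + 512*x**3 + O(x**4)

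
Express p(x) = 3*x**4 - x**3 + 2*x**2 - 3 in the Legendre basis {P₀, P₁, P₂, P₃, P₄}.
(-26/15)P₀ + (-3/5)P₁ + (64/21)P₂ + (-2/5)P₃ + (24/35)P₄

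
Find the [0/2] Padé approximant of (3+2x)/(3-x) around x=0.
1/(2*x**2/3 - x + 1)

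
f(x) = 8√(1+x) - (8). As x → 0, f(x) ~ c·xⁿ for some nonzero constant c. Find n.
1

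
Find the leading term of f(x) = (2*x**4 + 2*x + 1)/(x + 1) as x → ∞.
2*x**3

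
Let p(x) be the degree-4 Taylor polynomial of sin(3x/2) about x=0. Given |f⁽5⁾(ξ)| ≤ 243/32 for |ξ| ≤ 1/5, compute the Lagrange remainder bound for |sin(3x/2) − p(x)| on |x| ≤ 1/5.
81/4000000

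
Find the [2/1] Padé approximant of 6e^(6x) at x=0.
(36*x**2 + 24*x + 6)/(1 - 2*x)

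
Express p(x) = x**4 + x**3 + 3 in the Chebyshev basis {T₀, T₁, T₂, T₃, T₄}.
(27/8)T₀ + (3/4)T₁ + (1/2)T₂ + (1/4)T₃ + (1/8)T₄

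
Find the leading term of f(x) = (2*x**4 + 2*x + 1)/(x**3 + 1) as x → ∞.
2*x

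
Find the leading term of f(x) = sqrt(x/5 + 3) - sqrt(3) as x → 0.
sqrt(3)*x/30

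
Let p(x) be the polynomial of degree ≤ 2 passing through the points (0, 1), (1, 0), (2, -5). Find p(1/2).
1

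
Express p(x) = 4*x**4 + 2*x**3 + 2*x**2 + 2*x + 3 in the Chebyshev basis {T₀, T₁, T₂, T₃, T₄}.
(11/2)T₀ + (7/2)T₁ + (3)T₂ + (1/2)T₃ + (1/2)T₄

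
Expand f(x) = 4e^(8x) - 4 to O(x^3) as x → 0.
32*x + 128*x**2 + O(x**3)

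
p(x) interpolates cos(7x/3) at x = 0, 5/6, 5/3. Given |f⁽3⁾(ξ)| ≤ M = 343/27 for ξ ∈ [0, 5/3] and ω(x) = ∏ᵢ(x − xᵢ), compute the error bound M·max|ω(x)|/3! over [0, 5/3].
42875*sqrt(3)/157464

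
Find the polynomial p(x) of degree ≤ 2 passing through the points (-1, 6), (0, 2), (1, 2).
2*x**2 - 2*x + 2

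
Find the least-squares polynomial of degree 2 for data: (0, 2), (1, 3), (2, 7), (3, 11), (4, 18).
67/35 + (4/7)x + (6/7)x²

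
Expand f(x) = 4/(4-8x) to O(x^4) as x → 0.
1 + 2*x + 4*x**2 + 8*x**3 + O(x**4)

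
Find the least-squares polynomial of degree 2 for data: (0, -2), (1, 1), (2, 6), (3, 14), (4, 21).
-78/35 + (193/70)x + (11/14)x²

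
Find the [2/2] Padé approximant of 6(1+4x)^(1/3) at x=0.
(224*x**2/9 + 28*x + 6)/(40*x**2/27 + 10*x/3 + 1)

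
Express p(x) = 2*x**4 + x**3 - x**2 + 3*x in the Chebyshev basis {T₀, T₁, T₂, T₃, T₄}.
(1/4)T₀ + (15/4)T₁ + (1/2)T₂ + (1/4)T₃ + (1/4)T₄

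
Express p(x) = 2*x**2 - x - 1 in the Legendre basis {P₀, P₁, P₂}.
(-1/3)P₀ - P₁ + (4/3)P₂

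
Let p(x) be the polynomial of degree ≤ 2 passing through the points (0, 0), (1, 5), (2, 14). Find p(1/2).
2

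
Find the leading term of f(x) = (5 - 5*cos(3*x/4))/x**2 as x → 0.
45/32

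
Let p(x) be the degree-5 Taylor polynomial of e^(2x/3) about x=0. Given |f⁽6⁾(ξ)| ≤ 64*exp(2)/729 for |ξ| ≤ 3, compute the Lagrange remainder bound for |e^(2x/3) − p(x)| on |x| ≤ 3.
4*exp(2)/45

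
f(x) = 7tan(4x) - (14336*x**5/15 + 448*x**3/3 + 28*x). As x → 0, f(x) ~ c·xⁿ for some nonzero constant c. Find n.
7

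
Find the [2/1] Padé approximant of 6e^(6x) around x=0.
(36*x**2 + 24*x + 6)/(1 - 2*x)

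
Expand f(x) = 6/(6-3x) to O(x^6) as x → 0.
1 + x/2 + x**2/4 + x**3/8 + x**4/16 + x**5/32 + O(x**6)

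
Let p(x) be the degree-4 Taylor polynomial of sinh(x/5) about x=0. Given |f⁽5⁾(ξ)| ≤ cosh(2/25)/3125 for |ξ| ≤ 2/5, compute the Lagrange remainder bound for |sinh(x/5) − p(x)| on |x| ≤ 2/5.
4*cosh(2/25)/146484375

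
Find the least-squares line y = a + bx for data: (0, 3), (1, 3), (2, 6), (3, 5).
a = 29/10, b = 9/10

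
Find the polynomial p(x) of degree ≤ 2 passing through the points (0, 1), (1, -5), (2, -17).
-3*x**2 - 3*x + 1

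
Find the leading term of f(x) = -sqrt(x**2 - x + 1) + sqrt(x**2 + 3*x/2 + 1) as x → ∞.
5/4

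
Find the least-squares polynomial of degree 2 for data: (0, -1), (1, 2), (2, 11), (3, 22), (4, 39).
-39/35 + (10/7)x + (15/7)x²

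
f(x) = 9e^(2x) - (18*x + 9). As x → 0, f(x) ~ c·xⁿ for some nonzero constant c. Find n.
2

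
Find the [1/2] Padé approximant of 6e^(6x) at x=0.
(12*x + 6)/(6*x**2 - 4*x + 1)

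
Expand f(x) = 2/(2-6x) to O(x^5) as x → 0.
1 + 3*x + 9*x**2 + 27*x**3 + 81*x**4 + O(x**5)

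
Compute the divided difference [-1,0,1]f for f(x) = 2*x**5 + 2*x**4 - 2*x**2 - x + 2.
0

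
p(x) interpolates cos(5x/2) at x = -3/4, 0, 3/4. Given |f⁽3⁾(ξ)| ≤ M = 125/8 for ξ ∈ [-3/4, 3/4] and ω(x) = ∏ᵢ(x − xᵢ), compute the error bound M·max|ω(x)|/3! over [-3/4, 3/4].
125*sqrt(3)/512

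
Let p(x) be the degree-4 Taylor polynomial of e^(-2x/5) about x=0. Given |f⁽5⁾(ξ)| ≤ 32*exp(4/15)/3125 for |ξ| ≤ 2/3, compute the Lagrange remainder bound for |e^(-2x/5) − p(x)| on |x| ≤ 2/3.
128*exp(4/15)/11390625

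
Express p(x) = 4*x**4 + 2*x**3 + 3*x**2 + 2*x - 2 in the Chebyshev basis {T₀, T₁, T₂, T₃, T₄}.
T₀ + (7/2)T₁ + (7/2)T₂ + (1/2)T₃ + (1/2)T₄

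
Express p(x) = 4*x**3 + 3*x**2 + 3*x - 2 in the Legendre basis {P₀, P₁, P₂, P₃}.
-P₀ + (27/5)P₁ + (2)P₂ + (8/5)P₃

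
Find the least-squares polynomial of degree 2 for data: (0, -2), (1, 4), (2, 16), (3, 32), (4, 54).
-72/35 + (26/7)x + (18/7)x²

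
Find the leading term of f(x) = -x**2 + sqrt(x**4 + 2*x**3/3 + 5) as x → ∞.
x/3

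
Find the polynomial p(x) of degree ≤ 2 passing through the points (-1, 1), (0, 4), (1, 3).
-2*x**2 + x + 4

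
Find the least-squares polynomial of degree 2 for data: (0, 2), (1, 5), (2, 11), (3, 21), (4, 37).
16/7 + (1/35)x + (15/7)x²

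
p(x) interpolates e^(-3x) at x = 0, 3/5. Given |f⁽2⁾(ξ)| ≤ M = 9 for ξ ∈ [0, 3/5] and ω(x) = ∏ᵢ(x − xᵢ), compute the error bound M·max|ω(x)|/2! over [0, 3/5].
81/200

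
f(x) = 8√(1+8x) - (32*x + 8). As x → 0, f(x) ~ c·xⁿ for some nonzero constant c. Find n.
2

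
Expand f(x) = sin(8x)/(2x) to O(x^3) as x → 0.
4 - 128*x**2/3 + O(x**3)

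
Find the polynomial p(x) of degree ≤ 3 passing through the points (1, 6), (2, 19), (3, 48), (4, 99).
x**3 + 2*x**2 + 3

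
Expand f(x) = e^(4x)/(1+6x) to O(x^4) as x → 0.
1 - 2*x + 20*x**2 - 328*x**3/3 + O(x**4)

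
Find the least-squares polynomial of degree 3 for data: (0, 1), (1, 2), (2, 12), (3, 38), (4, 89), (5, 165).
76/63 + (-1105/378)x + (79/36)x² + (107/108)x³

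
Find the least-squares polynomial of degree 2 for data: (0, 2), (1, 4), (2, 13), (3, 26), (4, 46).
67/35 + (-3/7)x + (20/7)x²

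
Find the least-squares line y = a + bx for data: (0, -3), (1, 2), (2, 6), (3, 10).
a = -27/10, b = 43/10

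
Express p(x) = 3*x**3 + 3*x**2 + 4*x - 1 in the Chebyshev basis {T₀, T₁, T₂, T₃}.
(1/2)T₀ + (25/4)T₁ + (3/2)T₂ + (3/4)T₃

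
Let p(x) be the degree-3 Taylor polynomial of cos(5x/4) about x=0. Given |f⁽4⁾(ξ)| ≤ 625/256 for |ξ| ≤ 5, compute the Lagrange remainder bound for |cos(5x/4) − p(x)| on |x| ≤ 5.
390625/6144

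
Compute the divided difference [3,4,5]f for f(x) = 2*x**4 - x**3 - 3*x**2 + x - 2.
179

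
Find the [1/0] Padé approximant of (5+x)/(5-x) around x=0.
2*x/5 + 1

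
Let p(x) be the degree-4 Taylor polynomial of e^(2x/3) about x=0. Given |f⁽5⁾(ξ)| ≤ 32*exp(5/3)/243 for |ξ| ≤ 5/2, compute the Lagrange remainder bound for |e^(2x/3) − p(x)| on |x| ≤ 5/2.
625*exp(5/3)/5832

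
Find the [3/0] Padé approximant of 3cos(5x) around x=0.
3 - 75*x**2/2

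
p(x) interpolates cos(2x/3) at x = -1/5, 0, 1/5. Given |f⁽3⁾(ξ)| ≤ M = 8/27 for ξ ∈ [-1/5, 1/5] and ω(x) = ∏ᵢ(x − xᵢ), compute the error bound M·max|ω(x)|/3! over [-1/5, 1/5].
8*sqrt(3)/91125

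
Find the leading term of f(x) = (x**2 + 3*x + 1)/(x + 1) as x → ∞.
x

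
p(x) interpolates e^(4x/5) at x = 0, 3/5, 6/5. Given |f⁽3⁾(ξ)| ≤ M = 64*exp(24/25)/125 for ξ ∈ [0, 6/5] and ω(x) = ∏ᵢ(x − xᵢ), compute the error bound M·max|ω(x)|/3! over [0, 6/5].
64*sqrt(3)*exp(24/25)/15625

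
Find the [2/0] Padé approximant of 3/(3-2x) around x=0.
4*x**2/9 + 2*x/3 + 1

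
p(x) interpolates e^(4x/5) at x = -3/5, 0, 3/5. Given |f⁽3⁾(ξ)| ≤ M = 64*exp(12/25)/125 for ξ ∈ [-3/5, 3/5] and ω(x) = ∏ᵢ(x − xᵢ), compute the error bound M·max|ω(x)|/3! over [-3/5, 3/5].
64*sqrt(3)*exp(12/25)/15625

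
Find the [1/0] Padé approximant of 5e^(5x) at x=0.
25*x + 5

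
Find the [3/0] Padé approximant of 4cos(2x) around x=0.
4 - 8*x**2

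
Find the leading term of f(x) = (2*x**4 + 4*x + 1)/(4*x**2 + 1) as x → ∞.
x**2/2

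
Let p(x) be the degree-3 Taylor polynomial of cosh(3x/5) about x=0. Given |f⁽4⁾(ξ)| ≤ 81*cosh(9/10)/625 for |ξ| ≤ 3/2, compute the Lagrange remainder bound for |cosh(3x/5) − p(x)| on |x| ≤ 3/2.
2187*cosh(9/10)/80000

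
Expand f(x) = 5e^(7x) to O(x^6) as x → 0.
5 + 35*x + 245*x**2/2 + 1715*x**3/6 + 12005*x**4/24 + 16807*x**5/24 + O(x**6)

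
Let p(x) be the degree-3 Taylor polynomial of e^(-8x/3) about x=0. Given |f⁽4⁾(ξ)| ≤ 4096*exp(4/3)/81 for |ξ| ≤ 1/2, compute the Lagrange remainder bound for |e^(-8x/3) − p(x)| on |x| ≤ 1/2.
32*exp(4/3)/243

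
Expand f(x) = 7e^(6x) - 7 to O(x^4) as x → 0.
42*x + 126*x**2 + 252*x**3 + O(x**4)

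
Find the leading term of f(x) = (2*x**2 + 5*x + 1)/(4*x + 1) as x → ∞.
x/2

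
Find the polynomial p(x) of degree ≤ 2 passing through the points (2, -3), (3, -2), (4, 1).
x**2 - 4*x + 1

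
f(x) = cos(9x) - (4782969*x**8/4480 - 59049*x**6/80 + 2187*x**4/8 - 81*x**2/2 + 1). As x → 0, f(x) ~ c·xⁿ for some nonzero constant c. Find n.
10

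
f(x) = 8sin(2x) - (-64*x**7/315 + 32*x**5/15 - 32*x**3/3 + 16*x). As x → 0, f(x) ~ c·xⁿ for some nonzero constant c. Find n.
9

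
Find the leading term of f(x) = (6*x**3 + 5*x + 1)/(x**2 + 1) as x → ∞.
6*x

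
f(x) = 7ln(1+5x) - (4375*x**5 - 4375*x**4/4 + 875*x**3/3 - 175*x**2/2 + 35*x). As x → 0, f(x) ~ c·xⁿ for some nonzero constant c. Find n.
6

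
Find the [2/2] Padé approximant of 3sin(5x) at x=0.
15*x/(25*x**2/6 + 1)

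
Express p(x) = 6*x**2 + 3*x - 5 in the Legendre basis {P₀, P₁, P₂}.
(-3)P₀ + (3)P₁ + (4)P₂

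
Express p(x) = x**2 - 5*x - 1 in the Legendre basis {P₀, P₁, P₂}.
(-2/3)P₀ + (-5)P₁ + (2/3)P₂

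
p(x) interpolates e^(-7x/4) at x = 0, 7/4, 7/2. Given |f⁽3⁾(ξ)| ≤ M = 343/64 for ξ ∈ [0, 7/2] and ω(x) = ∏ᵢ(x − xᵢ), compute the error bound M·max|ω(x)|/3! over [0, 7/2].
117649*sqrt(3)/110592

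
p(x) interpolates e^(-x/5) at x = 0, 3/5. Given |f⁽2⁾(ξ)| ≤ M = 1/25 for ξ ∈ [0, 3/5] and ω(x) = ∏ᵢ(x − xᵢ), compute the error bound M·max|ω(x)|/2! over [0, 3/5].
9/5000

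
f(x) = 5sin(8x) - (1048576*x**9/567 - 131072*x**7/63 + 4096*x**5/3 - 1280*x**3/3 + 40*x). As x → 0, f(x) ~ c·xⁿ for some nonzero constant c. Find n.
11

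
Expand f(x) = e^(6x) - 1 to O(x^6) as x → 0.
6*x + 18*x**2 + 36*x**3 + 54*x**4 + 324*x**5/5 + O(x**6)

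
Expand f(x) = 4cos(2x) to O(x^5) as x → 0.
4 - 8*x**2 + 8*x**4/3 + O(x**5)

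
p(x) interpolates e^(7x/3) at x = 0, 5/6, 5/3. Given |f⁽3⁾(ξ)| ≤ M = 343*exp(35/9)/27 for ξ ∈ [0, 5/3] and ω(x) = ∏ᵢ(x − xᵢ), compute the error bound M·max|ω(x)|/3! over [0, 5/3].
42875*sqrt(3)*exp(35/9)/157464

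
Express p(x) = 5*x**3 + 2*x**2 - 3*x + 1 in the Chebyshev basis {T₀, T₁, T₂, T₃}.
(2)T₀ + (3/4)T₁ + T₂ + (5/4)T₃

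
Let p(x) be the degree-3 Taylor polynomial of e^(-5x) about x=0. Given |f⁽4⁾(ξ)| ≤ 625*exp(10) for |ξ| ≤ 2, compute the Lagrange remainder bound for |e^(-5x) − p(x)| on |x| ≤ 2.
1250*exp(10)/3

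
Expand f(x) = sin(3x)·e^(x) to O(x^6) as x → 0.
3*x + 3*x**2 - 3*x**3 - 4*x**4 - x**5/10 + O(x**6)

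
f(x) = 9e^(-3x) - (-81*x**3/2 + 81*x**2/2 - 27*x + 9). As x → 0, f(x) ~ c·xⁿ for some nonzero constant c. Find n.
4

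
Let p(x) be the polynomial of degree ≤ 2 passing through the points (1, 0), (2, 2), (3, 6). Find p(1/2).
-1/4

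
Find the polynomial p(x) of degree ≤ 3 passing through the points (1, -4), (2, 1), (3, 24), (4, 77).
2*x**3 - 3*x**2 - 3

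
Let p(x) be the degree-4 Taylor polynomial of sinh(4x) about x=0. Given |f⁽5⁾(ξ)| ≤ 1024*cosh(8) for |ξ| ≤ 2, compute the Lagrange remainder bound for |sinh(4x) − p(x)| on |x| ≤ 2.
4096*cosh(8)/15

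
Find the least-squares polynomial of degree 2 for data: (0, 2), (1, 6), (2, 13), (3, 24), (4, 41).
16/7 + (36/35)x + (15/7)x²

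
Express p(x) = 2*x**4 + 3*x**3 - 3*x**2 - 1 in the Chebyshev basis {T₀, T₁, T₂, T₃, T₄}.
(-7/4)T₀ + (9/4)T₁ + (-1/2)T₂ + (3/4)T₃ + (1/4)T₄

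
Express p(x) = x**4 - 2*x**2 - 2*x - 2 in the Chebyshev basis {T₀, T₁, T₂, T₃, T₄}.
(-21/8)T₀ + (-2)T₁ + (-1/2)T₂ + (1/8)T₄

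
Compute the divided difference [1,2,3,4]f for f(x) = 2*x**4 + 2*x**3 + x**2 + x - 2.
22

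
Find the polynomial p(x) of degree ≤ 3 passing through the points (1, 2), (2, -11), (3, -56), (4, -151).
-3*x**3 + 2*x**2 + 2*x + 1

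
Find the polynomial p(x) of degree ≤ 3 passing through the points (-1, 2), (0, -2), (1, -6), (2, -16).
-x**3 - 3*x - 2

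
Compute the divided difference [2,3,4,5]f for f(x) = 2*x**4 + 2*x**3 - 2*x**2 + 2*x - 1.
30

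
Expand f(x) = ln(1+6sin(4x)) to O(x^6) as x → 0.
24*x - 288*x**2 + 4544*x**3 - 81408*x**4 + 1555712*x**5 + O(x**6)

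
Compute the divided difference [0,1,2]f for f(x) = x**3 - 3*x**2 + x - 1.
0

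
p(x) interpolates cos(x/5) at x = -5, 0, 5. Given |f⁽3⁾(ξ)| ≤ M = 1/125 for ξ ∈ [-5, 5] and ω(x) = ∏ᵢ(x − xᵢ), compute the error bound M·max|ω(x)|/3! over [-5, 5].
sqrt(3)/27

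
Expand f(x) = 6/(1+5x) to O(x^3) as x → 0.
6 - 30*x + 150*x**2 + O(x**3)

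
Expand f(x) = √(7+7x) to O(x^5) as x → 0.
sqrt(7) + sqrt(7)*x/2 - sqrt(7)*x**2/8 + sqrt(7)*x**3/16 - 5*sqrt(7)*x**4/128 + O(x**5)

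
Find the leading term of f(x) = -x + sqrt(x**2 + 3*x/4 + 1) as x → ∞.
3/8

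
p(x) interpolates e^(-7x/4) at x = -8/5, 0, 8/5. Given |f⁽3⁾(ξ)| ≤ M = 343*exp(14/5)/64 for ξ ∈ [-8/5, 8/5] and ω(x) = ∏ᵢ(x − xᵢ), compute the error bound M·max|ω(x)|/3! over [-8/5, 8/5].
2744*sqrt(3)*exp(14/5)/3375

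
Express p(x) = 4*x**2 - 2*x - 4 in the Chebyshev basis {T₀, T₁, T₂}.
(-2)T₀ + (-2)T₁ + (2)T₂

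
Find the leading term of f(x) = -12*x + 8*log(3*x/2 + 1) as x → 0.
-9*x**2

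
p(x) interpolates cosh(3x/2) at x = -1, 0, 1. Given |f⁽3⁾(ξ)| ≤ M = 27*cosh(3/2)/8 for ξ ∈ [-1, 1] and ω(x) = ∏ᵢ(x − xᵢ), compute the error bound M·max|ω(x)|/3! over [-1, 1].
sqrt(3)*cosh(3/2)/8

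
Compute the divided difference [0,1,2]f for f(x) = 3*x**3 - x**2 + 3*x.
8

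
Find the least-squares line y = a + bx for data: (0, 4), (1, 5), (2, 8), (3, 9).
a = 19/5, b = 9/5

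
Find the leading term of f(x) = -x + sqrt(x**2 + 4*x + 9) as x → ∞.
2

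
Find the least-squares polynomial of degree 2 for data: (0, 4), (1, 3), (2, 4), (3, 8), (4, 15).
144/35 + (-191/70)x + (19/14)x²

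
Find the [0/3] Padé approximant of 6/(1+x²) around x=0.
6/(x**2 + 1)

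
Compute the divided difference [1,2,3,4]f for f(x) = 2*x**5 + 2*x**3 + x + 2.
132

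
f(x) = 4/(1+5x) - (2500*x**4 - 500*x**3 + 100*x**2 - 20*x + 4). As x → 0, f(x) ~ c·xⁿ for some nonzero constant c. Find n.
5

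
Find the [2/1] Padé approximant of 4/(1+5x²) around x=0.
4 - 20*x**2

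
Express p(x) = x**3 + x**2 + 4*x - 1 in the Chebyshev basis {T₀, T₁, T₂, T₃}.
(-1/2)T₀ + (19/4)T₁ + (1/2)T₂ + (1/4)T₃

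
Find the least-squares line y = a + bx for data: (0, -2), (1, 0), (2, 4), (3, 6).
a = -11/5, b = 14/5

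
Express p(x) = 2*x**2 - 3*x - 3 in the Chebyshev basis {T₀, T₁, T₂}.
(-2)T₀ + (-3)T₁ + T₂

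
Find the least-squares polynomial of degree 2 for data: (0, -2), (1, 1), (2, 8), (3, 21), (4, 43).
-53/35 + (-11/7)x + (22/7)x²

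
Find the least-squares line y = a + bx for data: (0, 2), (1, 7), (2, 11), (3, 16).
a = 21/10, b = 23/5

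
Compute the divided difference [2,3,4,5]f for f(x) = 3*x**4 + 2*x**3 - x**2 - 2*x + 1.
44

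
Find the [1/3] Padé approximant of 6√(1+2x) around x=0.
(21*x/2 + 6)/(x**3/8 - x**2/4 + 3*x/4 + 1)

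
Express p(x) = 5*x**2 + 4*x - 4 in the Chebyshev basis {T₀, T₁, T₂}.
(-3/2)T₀ + (4)T₁ + (5/2)T₂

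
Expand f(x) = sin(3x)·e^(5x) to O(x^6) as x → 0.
3*x + 15*x**2 + 33*x**3 + 40*x**4 + 239*x**5/10 + O(x**6)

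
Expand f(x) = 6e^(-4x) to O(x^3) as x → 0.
6 - 24*x + 48*x**2 + O(x**3)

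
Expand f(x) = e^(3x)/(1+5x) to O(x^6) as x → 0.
1 - 2*x + 29*x**2/2 - 68*x**3 + 2747*x**4/8 - 34297*x**5/20 + O(x**6)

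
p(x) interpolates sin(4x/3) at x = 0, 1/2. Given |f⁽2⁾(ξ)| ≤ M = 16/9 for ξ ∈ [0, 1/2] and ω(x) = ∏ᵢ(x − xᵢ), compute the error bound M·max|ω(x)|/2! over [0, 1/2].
1/18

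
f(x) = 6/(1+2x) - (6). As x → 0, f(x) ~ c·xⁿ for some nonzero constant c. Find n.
1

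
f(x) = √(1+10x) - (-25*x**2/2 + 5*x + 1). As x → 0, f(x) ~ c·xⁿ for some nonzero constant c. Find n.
3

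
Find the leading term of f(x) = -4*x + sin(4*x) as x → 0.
-32*x**3/3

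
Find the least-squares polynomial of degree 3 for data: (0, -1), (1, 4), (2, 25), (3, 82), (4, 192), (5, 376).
-127/126 + (2389/756)x + (-169/126)x² + (341/108)x³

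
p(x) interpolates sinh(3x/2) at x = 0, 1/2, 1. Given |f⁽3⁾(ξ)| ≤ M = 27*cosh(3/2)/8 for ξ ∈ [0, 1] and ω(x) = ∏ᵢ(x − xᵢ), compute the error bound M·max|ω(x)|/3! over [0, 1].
sqrt(3)*cosh(3/2)/64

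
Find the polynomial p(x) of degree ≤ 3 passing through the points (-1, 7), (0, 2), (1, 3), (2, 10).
3*x**2 - 2*x + 2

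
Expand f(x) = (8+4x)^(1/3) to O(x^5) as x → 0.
2 + x/3 - x**2/18 + 5*x**3/324 - 5*x**4/972 + O(x**5)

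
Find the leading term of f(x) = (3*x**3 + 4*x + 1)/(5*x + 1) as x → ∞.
3*x**2/5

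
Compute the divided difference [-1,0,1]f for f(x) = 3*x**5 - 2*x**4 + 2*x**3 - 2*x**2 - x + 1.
-4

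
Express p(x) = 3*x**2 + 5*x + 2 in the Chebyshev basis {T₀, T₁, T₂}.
(7/2)T₀ + (5)T₁ + (3/2)T₂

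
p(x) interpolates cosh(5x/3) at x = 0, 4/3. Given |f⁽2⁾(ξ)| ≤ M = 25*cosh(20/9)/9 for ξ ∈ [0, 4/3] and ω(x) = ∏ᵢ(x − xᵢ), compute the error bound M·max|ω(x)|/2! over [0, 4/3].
50*cosh(20/9)/81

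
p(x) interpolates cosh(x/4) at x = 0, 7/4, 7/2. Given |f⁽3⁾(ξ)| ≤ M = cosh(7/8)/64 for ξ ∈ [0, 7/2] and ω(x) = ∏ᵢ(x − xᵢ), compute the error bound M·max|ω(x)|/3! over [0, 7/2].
343*sqrt(3)*cosh(7/8)/110592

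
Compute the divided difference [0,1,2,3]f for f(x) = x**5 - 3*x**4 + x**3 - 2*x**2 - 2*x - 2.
8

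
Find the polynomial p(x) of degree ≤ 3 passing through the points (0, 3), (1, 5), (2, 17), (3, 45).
x**3 + 2*x**2 - x + 3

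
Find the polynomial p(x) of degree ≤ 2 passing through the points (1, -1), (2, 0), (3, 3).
x**2 - 2*x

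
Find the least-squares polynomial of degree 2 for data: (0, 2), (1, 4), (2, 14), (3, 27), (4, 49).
68/35 + (-41/70)x + (43/14)x²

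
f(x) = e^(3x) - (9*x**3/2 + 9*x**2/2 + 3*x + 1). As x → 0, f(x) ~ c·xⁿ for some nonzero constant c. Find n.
4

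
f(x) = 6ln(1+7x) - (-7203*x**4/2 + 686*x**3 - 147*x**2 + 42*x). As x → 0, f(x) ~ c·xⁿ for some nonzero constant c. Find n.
5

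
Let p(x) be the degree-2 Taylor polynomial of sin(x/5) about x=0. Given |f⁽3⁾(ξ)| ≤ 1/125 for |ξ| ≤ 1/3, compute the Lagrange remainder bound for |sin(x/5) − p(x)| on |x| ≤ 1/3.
1/20250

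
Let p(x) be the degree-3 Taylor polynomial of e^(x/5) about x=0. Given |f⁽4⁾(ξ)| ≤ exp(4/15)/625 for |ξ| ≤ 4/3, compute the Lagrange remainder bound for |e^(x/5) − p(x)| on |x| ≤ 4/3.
32*exp(4/15)/151875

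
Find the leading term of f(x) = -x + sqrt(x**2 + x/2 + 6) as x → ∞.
1/4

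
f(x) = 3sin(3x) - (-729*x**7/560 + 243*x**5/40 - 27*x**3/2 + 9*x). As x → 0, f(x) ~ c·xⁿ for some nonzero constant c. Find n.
9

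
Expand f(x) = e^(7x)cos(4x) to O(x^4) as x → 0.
1 + 7*x + 33*x**2/2 + 7*x**3/6 + O(x**4)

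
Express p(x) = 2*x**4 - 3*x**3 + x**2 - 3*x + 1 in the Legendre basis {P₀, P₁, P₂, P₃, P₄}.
(26/15)P₀ + (-24/5)P₁ + (38/21)P₂ + (-6/5)P₃ + (16/35)P₄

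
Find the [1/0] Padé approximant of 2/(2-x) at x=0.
x/2 + 1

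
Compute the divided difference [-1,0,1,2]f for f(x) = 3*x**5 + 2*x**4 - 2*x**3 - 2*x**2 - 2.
17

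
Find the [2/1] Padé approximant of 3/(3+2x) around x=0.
1/(2*x/3 + 1)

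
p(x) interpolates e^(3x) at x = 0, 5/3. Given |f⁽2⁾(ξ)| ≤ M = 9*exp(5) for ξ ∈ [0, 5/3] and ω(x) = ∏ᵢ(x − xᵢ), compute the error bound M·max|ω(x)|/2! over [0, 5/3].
25*exp(5)/8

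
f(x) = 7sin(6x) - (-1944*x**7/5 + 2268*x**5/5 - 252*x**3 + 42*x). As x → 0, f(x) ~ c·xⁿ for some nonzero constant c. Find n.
9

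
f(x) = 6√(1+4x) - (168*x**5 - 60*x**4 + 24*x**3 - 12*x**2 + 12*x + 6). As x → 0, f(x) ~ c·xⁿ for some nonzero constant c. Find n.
6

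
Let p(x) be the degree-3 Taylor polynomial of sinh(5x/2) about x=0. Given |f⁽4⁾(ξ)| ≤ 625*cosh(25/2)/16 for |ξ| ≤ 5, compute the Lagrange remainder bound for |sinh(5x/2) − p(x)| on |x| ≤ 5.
390625*cosh(25/2)/384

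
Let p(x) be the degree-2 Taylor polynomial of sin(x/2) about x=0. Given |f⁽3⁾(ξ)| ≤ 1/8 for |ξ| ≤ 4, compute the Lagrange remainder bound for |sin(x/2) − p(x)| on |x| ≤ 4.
4/3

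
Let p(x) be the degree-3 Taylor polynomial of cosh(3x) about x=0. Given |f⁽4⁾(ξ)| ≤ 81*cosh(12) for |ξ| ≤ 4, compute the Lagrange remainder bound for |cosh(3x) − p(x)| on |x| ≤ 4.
864*cosh(12)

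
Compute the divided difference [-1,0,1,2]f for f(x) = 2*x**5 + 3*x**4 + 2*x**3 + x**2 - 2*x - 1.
18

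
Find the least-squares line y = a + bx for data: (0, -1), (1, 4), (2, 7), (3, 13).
a = -1, b = 9/2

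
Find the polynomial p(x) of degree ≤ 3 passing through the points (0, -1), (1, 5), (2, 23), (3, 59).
x**3 + 3*x**2 + 2*x - 1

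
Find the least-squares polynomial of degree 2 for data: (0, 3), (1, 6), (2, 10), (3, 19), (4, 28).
106/35 + (101/70)x + (17/14)x²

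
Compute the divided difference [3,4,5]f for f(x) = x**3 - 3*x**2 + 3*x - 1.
9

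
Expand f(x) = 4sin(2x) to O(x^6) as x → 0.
8*x - 16*x**3/3 + 16*x**5/15 + O(x**6)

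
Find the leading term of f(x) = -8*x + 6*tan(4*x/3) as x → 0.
128*x**3/27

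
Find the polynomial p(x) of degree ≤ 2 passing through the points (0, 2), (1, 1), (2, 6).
3*x**2 - 4*x + 2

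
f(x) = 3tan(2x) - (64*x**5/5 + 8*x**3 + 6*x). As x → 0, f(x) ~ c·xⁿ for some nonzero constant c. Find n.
7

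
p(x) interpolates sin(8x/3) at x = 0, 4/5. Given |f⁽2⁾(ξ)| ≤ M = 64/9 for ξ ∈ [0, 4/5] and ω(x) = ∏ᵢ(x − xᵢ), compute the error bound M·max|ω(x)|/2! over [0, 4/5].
128/225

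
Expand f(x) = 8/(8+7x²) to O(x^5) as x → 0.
1 - 7*x**2/8 + 49*x**4/64 + O(x**5)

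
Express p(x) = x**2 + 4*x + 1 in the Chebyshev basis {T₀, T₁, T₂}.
(3/2)T₀ + (4)T₁ + (1/2)T₂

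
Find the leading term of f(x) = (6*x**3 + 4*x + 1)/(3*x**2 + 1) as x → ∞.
2*x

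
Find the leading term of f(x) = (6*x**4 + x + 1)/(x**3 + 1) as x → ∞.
6*x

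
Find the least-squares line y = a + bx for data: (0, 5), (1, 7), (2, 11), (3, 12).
a = 5, b = 5/2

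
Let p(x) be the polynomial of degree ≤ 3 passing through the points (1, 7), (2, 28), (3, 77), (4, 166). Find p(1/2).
13/4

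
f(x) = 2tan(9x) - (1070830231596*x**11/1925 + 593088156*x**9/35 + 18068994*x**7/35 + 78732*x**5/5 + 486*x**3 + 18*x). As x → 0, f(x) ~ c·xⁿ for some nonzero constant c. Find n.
13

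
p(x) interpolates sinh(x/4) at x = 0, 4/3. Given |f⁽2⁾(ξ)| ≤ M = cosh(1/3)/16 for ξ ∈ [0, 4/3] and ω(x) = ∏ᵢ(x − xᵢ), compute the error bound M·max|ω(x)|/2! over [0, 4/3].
cosh(1/3)/72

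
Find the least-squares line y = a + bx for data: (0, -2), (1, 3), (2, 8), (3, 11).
a = -8/5, b = 22/5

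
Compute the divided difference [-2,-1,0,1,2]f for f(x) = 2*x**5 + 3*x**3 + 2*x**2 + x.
0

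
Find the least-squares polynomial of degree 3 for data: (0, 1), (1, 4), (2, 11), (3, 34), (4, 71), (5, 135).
68/63 + (269/189)x + (5/252)x² + (109/108)x³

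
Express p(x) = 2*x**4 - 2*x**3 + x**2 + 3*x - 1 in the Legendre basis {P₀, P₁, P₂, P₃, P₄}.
(-4/15)P₀ + (9/5)P₁ + (38/21)P₂ + (-4/5)P₃ + (16/35)P₄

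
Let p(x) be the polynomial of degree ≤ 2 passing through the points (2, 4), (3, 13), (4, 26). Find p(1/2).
-2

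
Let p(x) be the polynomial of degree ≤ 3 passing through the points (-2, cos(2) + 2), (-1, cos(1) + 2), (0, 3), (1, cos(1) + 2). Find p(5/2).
-157/16 - 35*cos(2)/16 + 15*cos(1)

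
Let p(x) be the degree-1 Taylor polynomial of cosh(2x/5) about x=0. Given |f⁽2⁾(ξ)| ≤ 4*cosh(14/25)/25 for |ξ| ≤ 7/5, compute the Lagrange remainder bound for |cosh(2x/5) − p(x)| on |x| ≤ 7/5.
98*cosh(14/25)/625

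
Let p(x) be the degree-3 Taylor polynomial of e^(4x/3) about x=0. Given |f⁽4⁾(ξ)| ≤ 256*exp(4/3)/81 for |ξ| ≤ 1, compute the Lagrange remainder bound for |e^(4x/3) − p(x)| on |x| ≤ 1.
32*exp(4/3)/243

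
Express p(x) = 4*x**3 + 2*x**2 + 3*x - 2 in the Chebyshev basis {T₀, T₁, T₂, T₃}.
-T₀ + (6)T₁ + T₂ + T₃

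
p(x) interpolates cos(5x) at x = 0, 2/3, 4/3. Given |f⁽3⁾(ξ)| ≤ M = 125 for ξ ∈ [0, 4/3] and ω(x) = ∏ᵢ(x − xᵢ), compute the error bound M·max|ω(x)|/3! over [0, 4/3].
1000*sqrt(3)/729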